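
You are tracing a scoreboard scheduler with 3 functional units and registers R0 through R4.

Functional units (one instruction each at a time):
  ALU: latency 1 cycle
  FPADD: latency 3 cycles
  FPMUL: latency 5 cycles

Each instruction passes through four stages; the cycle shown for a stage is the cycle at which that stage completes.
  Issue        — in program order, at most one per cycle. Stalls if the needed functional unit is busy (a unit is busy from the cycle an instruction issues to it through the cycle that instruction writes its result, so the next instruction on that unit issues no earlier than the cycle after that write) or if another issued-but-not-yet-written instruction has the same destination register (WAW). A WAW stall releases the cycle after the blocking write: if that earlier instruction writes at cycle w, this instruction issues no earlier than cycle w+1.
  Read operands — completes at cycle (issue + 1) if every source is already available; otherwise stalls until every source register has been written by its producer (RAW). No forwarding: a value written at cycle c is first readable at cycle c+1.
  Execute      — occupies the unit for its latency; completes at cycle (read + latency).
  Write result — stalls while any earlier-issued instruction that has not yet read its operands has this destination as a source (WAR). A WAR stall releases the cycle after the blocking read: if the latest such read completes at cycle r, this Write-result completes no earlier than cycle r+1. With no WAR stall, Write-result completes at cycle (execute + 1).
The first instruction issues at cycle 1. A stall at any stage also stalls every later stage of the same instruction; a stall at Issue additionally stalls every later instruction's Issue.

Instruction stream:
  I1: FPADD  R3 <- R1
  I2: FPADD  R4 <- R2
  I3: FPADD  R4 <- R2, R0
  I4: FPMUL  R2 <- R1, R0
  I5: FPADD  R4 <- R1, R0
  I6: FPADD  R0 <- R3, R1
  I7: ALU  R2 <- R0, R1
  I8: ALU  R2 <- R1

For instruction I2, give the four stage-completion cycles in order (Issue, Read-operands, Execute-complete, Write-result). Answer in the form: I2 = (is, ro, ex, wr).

I2 = (7, 8, 11, 12)

1) issue 1, read 2, done 5, write 6
2) issue 7, read 8, done 11, write 12  <struct: FPADD busy until I1 writes@6>
3) issue 13, read 14, done 17, write 18  <struct: FPADD busy until I2 writes@12>
4) issue 14, read 15, done 20, write 21
5) issue 19, read 20, done 23, write 24  <struct: FPADD busy until I3 writes@18>
6) issue 25, read 26, done 29, write 30  <struct: FPADD busy until I5 writes@24>
7) issue 26, read 31, done 32, write 33  <RAW R0: wait I6 write@30>
8) issue 34, read 35, done 36, write 37  <struct: ALU busy until I7 writes@33>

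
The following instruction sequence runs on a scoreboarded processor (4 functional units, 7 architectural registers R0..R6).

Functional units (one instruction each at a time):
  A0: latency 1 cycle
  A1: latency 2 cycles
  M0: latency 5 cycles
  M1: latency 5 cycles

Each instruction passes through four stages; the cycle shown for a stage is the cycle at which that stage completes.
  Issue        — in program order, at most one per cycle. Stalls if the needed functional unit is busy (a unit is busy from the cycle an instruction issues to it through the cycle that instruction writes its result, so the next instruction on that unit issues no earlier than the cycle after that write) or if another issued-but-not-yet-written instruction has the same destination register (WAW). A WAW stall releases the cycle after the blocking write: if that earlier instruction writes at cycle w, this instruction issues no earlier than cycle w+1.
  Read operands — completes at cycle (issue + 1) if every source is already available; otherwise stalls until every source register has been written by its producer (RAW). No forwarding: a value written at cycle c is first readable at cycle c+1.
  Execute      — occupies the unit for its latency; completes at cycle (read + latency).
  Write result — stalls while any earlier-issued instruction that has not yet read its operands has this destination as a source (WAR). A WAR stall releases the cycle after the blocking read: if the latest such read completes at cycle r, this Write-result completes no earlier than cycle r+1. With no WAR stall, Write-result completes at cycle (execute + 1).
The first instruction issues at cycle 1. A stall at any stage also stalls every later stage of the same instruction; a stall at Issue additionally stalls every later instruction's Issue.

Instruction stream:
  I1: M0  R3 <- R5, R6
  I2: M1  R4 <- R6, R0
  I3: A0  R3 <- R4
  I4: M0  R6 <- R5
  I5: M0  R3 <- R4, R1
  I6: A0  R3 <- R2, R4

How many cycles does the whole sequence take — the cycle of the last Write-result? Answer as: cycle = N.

I1: IS=1 RO=2 EX=7 WR=8
I2: IS=2 RO=3 EX=8 WR=9
I3: IS=9 RO=10 EX=11 WR=12  [WAW R3: wait I1 write@8]
I4: IS=10 RO=11 EX=16 WR=17
I5: IS=18 RO=19 EX=24 WR=25  [struct: M0 busy until I4 writes@17]
I6: IS=26 RO=27 EX=28 WR=29  [WAW R3: wait I5 write@25]

cycle = 29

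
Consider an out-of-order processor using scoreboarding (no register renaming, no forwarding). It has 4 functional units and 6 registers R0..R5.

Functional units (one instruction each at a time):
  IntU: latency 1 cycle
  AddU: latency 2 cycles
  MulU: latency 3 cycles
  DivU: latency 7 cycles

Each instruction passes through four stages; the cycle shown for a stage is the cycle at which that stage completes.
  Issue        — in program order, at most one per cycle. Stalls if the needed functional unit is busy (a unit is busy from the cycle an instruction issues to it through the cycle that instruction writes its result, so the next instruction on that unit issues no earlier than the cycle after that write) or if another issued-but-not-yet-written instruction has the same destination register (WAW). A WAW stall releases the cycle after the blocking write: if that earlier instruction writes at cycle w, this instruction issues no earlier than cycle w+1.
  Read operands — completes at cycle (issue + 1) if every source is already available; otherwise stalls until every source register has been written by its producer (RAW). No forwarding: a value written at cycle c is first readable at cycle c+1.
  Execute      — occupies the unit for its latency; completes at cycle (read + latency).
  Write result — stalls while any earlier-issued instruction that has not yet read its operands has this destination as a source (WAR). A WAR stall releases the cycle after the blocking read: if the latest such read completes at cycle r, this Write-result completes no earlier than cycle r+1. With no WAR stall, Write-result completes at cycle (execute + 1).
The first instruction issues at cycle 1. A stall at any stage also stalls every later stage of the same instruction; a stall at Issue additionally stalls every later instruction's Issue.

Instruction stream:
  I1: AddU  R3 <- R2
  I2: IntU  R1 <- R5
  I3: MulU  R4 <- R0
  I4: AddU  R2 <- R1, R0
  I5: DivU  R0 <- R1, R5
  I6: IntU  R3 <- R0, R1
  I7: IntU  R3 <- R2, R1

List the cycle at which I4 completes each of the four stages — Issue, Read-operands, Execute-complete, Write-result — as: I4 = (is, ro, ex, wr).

I4 = (6, 7, 9, 10)

cycle 1: issue I1 (AddU)
cycle 2: I1 read-ops, issue I2 (IntU)
cycle 3: I2 read-ops, issue I3 (MulU)
cycle 4: I1 finished on AddU, I2 finished on IntU, I3 read-ops
cycle 5: I1→R3, I2→R1
cycle 6: issue I4 (AddU)
cycle 7: I3 finished on MulU, I4 read-ops, issue I5 (DivU)
cycle 8: I3→R4, I5 read-ops, issue I6 (IntU)
cycle 9: I4 finished on AddU
cycle 10: I4→R2
cycle 15: I5 finished on DivU
cycle 16: I5→R0
cycle 17: I6 read-ops
cycle 18: I6 finished on IntU
cycle 19: I6→R3
cycle 20: issue I7 (IntU)
cycle 21: I7 read-ops
cycle 22: I7 finished on IntU
cycle 23: I7→R3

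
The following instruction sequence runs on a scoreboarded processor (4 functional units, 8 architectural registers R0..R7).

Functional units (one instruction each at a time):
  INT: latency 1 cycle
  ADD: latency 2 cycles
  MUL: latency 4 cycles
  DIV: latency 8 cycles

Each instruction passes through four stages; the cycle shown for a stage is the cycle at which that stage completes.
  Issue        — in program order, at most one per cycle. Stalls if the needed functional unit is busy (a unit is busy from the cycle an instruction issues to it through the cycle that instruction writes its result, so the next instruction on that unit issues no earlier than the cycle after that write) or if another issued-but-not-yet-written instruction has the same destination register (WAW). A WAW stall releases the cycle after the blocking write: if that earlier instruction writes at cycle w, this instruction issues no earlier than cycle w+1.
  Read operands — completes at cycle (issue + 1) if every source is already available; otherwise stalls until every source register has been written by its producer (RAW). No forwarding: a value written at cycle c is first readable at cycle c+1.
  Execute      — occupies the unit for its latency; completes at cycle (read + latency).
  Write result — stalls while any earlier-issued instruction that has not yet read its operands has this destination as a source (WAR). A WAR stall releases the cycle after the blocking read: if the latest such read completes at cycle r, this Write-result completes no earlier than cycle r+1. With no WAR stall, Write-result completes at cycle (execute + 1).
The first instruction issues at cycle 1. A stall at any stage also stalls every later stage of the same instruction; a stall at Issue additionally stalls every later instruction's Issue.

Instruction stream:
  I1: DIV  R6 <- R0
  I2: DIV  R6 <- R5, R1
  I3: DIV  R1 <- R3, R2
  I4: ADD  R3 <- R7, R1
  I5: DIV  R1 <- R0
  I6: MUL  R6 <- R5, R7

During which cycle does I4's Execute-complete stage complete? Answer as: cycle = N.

cycle = 36

  I1 | 1 | 2 | 10 | 11
  I2 | 12 | 13 | 21 | 22   struct: DIV busy until I1 writes@11
  I3 | 23 | 24 | 32 | 33   struct: DIV busy until I2 writes@22
  I4 | 24 | 34 | 36 | 37   RAW R1: wait I3 write@33
  I5 | 34 | 35 | 43 | 44   struct: DIV busy until I3 writes@33
  I6 | 35 | 36 | 40 | 41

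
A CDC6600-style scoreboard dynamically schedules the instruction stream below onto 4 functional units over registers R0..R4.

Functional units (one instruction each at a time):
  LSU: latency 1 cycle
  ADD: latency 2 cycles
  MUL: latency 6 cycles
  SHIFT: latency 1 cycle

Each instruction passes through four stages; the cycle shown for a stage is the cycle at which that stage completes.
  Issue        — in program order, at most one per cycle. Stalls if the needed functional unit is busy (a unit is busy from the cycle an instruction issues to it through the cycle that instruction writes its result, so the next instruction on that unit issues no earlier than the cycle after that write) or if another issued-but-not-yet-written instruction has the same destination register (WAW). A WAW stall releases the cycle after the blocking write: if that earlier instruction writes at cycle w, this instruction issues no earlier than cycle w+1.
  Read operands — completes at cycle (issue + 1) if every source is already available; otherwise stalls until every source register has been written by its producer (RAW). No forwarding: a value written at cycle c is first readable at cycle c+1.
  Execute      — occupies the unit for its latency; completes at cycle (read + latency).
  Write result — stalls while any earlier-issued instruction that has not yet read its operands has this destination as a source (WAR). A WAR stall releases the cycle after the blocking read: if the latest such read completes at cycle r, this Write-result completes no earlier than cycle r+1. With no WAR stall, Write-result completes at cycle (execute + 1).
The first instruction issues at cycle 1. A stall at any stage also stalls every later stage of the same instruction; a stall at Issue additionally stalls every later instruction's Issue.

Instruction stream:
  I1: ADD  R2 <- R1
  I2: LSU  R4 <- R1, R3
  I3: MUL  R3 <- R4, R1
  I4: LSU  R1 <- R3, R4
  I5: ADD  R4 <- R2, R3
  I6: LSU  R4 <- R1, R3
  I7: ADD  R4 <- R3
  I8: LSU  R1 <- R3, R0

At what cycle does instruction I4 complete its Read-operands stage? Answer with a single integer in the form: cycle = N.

cycle = 14

c1: I1→ADD
c2: I1 RO | I2→LSU
c3: I2 RO | I3→MUL
c4: I1 EX | I2 EX
c5: I1 WR R2 | I2 WR R4
c6: I3 RO | I4→LSU
c7: I5→ADD
c12: I3 EX
c13: I3 WR R3
c14: I4 RO | I5 RO
c15: I4 EX
c16: I4 WR R1 | I5 EX
c17: I5 WR R4
c18: I6→LSU
c19: I6 RO
c20: I6 EX
c21: I6 WR R4
c22: I7→ADD
c23: I7 RO | I8→LSU
c24: I8 RO
c25: I7 EX | I8 EX
c26: I7 WR R4 | I8 WR R1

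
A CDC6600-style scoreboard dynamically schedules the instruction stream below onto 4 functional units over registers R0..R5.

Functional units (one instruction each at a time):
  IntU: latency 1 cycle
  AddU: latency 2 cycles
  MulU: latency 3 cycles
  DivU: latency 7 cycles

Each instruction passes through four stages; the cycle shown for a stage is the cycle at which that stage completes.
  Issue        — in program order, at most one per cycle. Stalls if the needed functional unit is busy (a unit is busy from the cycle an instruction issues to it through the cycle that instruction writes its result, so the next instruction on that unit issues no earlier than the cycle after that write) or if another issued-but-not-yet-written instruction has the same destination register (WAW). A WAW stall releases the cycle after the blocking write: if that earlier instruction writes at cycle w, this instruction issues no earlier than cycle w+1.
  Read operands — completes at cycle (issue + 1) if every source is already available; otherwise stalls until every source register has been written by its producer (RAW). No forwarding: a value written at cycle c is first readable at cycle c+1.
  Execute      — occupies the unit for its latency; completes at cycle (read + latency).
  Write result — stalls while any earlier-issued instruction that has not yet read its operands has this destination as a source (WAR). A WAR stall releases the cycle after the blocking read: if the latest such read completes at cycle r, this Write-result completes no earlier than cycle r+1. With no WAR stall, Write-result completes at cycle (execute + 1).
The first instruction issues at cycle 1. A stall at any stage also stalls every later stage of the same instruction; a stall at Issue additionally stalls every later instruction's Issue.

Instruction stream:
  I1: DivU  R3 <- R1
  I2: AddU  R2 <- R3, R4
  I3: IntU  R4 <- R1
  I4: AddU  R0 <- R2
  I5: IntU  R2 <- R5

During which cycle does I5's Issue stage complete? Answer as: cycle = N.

cycle = 16

c1: I1 issues→DivU
c2: I1 reads; I2 issues→AddU
c3: I3 issues→IntU
c4: I3 reads
c5: I3 exec-done
c9: I1 exec-done
c10: I1 writes R3
c11: I2 reads
c12: I3 writes R4
c13: I2 exec-done
c14: I2 writes R2
c15: I4 issues→AddU
c16: I4 reads; I5 issues→IntU
c17: I5 reads
c18: I4 exec-done; I5 exec-done
c19: I4 writes R0; I5 writes R2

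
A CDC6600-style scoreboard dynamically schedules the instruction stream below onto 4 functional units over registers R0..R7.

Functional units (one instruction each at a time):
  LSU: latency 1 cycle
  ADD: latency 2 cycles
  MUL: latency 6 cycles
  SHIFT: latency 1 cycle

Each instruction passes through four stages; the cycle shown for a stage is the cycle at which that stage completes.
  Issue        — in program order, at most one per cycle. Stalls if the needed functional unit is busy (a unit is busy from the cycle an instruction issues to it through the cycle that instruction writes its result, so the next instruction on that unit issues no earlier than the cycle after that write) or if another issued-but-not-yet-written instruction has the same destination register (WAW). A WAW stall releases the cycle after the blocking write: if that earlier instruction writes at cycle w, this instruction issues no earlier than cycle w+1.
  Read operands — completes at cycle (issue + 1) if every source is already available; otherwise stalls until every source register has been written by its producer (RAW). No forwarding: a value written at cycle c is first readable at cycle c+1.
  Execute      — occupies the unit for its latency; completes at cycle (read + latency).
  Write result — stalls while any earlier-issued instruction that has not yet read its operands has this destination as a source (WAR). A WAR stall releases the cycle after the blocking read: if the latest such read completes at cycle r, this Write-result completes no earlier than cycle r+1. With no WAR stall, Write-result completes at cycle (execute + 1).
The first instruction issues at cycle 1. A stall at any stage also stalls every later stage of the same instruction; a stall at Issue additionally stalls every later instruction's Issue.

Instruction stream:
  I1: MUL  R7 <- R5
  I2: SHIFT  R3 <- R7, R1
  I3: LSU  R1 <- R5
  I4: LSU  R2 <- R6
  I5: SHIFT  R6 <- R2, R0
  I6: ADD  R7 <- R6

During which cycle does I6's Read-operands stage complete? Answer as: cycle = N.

cycle = 19

I1 -> (1, 2, 8, 9)
I2 -> (2, 10, 11, 12)  // RAW R7: wait I1 write@9
I3 -> (3, 4, 5, 11)  // WAR R1: wait I2 read@10
I4 -> (12, 13, 14, 15)  // struct: LSU busy until I3 writes@11
I5 -> (13, 16, 17, 18)  // RAW R2: wait I4 write@15
I6 -> (14, 19, 21, 22)  // RAW R6: wait I5 write@18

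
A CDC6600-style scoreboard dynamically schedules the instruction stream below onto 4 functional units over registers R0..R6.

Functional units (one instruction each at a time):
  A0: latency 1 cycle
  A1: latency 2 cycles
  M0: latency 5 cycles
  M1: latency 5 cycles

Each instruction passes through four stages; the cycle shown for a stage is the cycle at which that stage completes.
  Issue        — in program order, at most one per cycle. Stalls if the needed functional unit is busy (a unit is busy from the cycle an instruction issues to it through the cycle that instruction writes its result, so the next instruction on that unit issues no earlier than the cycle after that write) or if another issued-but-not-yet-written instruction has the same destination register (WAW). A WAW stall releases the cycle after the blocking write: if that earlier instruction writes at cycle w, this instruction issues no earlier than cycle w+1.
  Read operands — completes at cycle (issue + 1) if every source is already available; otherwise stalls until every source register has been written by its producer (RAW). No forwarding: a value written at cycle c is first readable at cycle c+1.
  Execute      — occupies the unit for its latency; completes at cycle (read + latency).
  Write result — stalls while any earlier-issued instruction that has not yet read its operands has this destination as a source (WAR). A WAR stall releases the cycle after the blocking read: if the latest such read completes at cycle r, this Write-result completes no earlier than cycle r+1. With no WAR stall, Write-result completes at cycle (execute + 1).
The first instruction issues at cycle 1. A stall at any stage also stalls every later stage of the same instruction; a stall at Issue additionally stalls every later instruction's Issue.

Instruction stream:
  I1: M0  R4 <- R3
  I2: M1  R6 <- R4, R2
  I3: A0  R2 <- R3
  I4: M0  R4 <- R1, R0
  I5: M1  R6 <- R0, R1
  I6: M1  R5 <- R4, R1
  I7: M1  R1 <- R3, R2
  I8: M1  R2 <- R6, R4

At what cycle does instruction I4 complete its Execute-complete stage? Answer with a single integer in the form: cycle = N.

[I1] 1/2/7/8
[I2] 2/9/14/15  (RAW R4: wait I1 write@8)
[I3] 3/4/5/10  (WAR R2: wait I2 read@9)
[I4] 9/10/15/16  (struct: M0 busy until I1 writes@8)
[I5] 16/17/22/23  (struct: M1 busy until I2 writes@15)
[I6] 24/25/30/31  (struct: M1 busy until I5 writes@23)
[I7] 32/33/38/39  (struct: M1 busy until I6 writes@31)
[I8] 40/41/46/47  (struct: M1 busy until I7 writes@39)

cycle = 15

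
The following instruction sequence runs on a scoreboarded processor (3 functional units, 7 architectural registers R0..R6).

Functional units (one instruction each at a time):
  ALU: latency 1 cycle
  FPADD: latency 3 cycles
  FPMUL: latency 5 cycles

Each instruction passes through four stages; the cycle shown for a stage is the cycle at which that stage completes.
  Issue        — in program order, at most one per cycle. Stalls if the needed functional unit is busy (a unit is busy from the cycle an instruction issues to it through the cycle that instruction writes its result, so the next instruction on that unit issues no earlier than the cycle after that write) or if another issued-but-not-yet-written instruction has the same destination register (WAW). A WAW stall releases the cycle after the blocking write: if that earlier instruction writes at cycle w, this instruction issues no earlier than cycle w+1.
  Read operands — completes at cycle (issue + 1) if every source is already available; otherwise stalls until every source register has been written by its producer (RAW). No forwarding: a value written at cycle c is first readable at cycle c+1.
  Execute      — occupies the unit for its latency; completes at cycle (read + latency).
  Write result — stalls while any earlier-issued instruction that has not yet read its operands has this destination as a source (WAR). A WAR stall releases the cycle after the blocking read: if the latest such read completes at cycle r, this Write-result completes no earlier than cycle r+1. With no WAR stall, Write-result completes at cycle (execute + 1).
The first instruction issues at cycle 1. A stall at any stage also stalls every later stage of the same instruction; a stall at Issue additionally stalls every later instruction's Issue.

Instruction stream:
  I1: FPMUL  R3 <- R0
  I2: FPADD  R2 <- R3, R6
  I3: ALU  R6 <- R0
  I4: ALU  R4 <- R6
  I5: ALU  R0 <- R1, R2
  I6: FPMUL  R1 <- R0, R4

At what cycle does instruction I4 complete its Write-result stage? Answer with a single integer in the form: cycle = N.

I1: IS=1 RO=2 EX=7 WR=8
I2: IS=2 RO=9 EX=12 WR=13  [RAW R3: wait I1 write@8]
I3: IS=3 RO=4 EX=5 WR=10  [WAR R6: wait I2 read@9]
I4: IS=11 RO=12 EX=13 WR=14  [struct: ALU busy until I3 writes@10]
I5: IS=15 RO=16 EX=17 WR=18  [struct: ALU busy until I4 writes@14]
I6: IS=16 RO=19 EX=24 WR=25  [RAW R0: wait I5 write@18]

cycle = 14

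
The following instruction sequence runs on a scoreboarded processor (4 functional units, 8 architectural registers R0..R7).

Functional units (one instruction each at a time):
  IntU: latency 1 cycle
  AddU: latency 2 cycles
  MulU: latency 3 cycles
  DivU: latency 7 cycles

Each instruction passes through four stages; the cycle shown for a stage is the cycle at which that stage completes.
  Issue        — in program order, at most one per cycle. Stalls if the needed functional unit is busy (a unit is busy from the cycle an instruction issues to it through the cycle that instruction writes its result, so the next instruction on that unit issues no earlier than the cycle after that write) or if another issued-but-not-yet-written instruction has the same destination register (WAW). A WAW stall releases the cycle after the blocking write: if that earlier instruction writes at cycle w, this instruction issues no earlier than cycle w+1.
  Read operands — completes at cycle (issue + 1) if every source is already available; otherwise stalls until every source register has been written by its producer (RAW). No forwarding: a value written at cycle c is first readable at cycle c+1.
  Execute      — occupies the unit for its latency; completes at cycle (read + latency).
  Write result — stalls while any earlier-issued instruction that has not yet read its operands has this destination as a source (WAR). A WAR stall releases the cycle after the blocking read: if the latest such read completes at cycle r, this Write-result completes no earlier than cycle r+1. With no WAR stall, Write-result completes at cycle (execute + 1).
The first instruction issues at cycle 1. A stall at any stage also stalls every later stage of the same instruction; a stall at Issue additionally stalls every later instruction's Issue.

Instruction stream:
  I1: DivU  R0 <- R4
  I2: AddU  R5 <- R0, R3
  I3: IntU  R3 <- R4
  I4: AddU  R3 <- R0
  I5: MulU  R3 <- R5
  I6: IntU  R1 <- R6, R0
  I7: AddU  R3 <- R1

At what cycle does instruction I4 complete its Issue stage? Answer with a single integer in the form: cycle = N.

1) issue 1, read 2, done 9, write 10
2) issue 2, read 11, done 13, write 14  <RAW R0: wait I1 write@10>
3) issue 3, read 4, done 5, write 12  <WAR R3: wait I2 read@11>
4) issue 15, read 16, done 18, write 19  <struct: AddU busy until I2 writes@14>
5) issue 20, read 21, done 24, write 25  <WAW R3: wait I4 write@19>
6) issue 21, read 22, done 23, write 24
7) issue 26, read 27, done 29, write 30  <WAW R3: wait I5 write@25>

cycle = 15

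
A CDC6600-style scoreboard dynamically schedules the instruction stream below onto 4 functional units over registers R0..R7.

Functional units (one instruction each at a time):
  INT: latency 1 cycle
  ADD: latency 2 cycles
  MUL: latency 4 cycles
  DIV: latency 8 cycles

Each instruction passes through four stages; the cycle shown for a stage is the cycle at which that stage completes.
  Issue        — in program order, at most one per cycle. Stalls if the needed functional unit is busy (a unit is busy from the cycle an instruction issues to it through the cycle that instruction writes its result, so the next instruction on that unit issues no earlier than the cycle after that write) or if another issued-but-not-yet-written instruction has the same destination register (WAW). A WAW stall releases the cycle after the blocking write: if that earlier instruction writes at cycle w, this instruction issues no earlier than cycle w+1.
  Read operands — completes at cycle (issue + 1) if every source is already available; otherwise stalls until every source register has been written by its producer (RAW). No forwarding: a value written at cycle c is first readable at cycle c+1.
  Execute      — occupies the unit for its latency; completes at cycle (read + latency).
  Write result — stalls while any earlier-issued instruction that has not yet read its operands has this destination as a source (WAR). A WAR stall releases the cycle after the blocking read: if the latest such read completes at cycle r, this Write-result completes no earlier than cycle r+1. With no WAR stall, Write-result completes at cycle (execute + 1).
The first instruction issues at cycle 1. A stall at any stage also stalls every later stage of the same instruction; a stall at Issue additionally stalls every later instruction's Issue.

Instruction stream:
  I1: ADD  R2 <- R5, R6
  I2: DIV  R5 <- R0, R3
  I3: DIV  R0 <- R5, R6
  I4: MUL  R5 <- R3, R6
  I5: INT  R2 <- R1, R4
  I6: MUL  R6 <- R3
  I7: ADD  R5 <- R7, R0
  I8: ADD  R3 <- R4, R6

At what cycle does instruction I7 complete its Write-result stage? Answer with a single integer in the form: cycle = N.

[1] issue I1 (ADD)
[2] I1 read-ops, issue I2 (DIV)
[3] I2 read-ops
[4] I1 finished on ADD
[5] I1→R2
[11] I2 finished on DIV
[12] I2→R5
[13] issue I3 (DIV)
[14] I3 read-ops, issue I4 (MUL)
[15] I4 read-ops, issue I5 (INT)
[16] I5 read-ops
[17] I5 finished on INT
[18] I5→R2
[19] I4 finished on MUL
[20] I4→R5
[21] issue I6 (MUL)
[22] I3 finished on DIV, I6 read-ops, issue I7 (ADD)
[23] I3→R0
[24] I7 read-ops
[26] I6 finished on MUL, I7 finished on ADD
[27] I6→R6, I7→R5
[28] issue I8 (ADD)
[29] I8 read-ops
[31] I8 finished on ADD
[32] I8→R3

cycle = 27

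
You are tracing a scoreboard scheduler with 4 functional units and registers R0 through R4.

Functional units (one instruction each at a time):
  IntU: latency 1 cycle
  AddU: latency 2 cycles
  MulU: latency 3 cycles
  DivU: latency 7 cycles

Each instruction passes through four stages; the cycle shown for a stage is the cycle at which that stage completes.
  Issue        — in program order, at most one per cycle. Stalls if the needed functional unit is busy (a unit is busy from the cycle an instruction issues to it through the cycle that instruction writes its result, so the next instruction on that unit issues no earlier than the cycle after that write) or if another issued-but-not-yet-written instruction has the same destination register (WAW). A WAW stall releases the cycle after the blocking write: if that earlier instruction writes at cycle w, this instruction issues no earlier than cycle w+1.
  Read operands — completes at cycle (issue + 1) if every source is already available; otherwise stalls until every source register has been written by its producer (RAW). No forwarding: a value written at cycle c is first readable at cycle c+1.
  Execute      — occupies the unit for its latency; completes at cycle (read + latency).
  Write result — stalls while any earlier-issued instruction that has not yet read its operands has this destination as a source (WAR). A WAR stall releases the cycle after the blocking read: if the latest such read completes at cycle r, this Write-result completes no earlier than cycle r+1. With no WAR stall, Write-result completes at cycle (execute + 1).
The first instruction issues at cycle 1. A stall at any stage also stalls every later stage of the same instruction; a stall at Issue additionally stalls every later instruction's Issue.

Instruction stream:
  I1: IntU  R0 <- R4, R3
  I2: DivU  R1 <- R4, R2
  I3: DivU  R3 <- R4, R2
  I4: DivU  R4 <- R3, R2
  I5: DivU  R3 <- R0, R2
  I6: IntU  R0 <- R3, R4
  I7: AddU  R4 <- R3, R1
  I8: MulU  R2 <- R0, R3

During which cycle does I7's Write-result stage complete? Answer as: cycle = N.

cycle = 45

c1: I1→IntU
c2: I1 RO; I2→DivU
c3: I1 EX; I2 RO
c4: I1 WR R0
c10: I2 EX
c11: I2 WR R1
c12: I3→DivU
c13: I3 RO
c20: I3 EX
c21: I3 WR R3
c22: I4→DivU
c23: I4 RO
c30: I4 EX
c31: I4 WR R4
c32: I5→DivU
c33: I5 RO; I6→IntU
c34: I7→AddU
c35: I8→MulU
c40: I5 EX
c41: I5 WR R3
c42: I6 RO; I7 RO
c43: I6 EX
c44: I6 WR R0; I7 EX
c45: I7 WR R4; I8 RO
c48: I8 EX
c49: I8 WR R2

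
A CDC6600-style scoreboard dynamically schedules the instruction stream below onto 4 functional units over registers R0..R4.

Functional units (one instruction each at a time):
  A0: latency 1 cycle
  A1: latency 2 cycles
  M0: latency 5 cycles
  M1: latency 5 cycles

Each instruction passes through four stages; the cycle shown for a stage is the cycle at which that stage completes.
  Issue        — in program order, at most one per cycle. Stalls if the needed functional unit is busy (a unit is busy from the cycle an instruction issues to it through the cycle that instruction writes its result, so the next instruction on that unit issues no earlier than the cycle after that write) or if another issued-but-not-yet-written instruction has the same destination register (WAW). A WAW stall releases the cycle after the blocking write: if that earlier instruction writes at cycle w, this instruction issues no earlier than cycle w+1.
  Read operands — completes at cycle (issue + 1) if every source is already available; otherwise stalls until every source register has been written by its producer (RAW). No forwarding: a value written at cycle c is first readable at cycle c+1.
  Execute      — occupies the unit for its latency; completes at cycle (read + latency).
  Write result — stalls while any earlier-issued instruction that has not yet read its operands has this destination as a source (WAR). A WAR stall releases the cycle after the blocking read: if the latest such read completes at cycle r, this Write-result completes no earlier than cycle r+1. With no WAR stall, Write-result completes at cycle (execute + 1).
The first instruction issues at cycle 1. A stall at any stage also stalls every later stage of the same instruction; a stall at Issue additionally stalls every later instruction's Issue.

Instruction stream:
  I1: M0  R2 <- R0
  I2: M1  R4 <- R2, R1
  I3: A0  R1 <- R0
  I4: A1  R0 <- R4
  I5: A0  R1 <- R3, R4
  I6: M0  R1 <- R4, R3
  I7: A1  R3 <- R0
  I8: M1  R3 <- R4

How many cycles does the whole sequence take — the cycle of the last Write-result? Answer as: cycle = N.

cycle = 32

I1  is:1  ro:2  ex:7  wr:8
I2  is:2  ro:9  ex:14  wr:15  — RAW R2: wait I1 write@8
I3  is:3  ro:4  ex:5  wr:10  — WAR R1: wait I2 read@9
I4  is:4  ro:16  ex:18  wr:19  — RAW R4: wait I2 write@15
I5  is:11  ro:16  ex:17  wr:18  — struct: A0 busy until I3 writes@10, RAW R4: wait I2 write@15
I6  is:19  ro:20  ex:25  wr:26  — WAW R1: wait I5 write@18
I7  is:20  ro:21  ex:23  wr:24
I8  is:25  ro:26  ex:31  wr:32  — WAW R3: wait I7 write@24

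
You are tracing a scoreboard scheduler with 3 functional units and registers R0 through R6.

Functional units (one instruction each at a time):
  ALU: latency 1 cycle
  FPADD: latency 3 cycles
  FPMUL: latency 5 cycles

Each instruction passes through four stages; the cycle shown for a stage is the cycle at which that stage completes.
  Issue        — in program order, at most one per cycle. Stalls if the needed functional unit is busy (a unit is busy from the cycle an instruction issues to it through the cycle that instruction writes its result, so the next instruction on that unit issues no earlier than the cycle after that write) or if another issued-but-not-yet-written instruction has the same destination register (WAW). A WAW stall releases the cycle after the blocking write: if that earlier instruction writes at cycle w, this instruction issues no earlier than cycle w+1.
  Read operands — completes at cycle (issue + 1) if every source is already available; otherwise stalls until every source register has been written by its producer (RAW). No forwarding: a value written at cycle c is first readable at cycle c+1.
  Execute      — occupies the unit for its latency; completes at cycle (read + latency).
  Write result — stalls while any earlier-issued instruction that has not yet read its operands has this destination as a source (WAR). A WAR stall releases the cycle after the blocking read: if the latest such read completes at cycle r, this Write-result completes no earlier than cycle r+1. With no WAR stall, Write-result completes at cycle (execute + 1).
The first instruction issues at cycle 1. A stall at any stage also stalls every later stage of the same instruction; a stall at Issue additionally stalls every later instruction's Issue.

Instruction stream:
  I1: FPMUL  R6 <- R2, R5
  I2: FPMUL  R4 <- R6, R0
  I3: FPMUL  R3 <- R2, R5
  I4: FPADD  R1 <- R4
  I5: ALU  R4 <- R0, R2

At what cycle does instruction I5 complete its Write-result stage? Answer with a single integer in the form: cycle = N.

cycle = 22

1) issue 1, read 2, done 7, write 8
2) issue 9, read 10, done 15, write 16  <struct: FPMUL busy until I1 writes@8>
3) issue 17, read 18, done 23, write 24  <struct: FPMUL busy until I2 writes@16>
4) issue 18, read 19, done 22, write 23
5) issue 19, read 20, done 21, write 22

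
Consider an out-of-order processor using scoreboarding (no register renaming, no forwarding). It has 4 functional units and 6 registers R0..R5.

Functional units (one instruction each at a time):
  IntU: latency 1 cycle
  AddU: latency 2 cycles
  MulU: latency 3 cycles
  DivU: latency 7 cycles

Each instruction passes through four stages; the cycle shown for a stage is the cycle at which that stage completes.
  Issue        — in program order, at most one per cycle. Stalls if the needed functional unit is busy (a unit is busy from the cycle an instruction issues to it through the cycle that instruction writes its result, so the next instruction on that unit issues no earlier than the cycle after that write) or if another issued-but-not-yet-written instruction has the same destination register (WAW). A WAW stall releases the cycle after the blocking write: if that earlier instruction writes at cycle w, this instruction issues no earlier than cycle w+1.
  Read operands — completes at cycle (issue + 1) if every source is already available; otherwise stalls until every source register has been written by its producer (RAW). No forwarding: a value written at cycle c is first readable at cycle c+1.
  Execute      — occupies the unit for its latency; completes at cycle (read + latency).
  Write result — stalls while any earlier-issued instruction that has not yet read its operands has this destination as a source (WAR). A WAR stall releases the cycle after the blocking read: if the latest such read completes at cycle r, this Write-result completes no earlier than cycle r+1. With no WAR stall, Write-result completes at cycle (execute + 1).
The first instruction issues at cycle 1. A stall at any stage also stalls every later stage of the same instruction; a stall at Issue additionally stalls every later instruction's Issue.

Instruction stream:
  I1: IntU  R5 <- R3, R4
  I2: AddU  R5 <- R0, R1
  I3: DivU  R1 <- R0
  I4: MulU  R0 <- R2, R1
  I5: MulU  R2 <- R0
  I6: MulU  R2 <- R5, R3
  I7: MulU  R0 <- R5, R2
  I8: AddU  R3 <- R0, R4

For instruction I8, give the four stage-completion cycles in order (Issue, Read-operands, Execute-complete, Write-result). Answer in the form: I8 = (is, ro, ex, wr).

t=1  I1 issues→IntU
t=2  I1 reads
t=3  I1 exec-done
t=4  I1 writes R5
t=5  I2 issues→AddU
t=6  I2 reads; I3 issues→DivU
t=7  I3 reads; I4 issues→MulU
t=8  I2 exec-done
t=9  I2 writes R5
t=14  I3 exec-done
t=15  I3 writes R1
t=16  I4 reads
t=19  I4 exec-done
t=20  I4 writes R0
t=21  I5 issues→MulU
t=22  I5 reads
t=25  I5 exec-done
t=26  I5 writes R2
t=27  I6 issues→MulU
t=28  I6 reads
t=31  I6 exec-done
t=32  I6 writes R2
t=33  I7 issues→MulU
t=34  I7 reads; I8 issues→AddU
t=37  I7 exec-done
t=38  I7 writes R0
t=39  I8 reads
t=41  I8 exec-done
t=42  I8 writes R3

I8 = (34, 39, 41, 42)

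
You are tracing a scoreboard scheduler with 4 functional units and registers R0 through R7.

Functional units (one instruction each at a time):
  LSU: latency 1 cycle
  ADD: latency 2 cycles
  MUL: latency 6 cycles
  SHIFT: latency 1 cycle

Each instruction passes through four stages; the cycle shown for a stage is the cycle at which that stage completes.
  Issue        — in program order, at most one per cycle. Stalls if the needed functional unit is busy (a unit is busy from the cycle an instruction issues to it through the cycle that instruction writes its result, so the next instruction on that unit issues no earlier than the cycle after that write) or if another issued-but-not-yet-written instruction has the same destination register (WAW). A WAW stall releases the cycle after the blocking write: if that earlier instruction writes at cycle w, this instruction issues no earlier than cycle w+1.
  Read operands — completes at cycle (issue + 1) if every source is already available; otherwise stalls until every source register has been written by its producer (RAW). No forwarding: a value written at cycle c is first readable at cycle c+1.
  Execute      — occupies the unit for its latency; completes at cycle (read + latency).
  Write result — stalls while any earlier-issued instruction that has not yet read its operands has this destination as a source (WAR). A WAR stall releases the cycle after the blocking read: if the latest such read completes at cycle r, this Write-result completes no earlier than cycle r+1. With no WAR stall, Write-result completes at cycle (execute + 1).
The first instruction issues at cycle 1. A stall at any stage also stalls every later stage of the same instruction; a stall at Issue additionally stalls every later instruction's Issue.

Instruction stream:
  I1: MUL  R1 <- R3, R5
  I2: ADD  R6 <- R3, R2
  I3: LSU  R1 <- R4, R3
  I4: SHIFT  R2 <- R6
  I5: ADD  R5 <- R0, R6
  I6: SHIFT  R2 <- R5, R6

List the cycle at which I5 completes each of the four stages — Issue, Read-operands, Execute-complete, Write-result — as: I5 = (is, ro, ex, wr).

I5 = (12, 13, 15, 16)

c1: I1→MUL
c2: I1 RO · I2→ADD
c3: I2 RO
c5: I2 EX
c6: I2 WR R6
c8: I1 EX
c9: I1 WR R1
c10: I3→LSU
c11: I3 RO · I4→SHIFT
c12: I3 EX · I4 RO · I5→ADD
c13: I3 WR R1 · I4 EX · I5 RO
c14: I4 WR R2
c15: I5 EX · I6→SHIFT
c16: I5 WR R5
c17: I6 RO
c18: I6 EX
c19: I6 WR R2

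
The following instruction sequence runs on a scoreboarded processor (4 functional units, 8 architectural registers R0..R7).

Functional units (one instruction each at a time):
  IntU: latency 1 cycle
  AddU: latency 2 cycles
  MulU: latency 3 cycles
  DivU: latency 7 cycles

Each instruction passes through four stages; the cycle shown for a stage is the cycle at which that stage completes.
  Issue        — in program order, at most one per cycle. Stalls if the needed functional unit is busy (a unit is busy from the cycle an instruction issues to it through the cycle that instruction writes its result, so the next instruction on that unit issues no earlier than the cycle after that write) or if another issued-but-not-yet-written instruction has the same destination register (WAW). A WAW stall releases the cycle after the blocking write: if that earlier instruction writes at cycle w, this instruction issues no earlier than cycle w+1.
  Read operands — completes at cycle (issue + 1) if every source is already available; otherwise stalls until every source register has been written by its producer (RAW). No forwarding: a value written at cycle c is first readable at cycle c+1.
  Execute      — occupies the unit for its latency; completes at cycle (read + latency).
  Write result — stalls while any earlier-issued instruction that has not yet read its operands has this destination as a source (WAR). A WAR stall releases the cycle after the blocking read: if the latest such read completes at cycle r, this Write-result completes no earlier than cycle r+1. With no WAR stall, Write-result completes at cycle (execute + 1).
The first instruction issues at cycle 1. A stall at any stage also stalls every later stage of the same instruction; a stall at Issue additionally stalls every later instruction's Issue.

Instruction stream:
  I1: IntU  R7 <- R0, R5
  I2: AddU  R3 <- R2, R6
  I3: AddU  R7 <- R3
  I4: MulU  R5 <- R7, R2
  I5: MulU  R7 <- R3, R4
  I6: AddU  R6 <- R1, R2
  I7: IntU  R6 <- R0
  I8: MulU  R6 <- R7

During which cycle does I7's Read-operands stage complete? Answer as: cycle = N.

cycle = 24

c1: I1 issues→IntU
c2: I1 reads | I2 issues→AddU
c3: I1 exec-done | I2 reads
c4: I1 writes R7
c5: I2 exec-done
c6: I2 writes R3
c7: I3 issues→AddU
c8: I3 reads | I4 issues→MulU
c10: I3 exec-done
c11: I3 writes R7
c12: I4 reads
c15: I4 exec-done
c16: I4 writes R5
c17: I5 issues→MulU
c18: I5 reads | I6 issues→AddU
c19: I6 reads
c21: I5 exec-done | I6 exec-done
c22: I5 writes R7 | I6 writes R6
c23: I7 issues→IntU
c24: I7 reads
c25: I7 exec-done
c26: I7 writes R6
c27: I8 issues→MulU
c28: I8 reads
c31: I8 exec-done
c32: I8 writes R6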